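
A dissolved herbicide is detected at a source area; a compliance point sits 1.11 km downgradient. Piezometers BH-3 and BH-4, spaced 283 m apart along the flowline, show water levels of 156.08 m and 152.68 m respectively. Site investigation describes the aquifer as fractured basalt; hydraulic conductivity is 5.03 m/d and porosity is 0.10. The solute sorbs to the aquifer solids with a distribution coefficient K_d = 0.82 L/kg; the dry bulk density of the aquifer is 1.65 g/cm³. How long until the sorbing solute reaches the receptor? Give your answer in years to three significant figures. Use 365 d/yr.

Hydraulic gradient i = (156.08 − 152.68) / 283 = 3.40 / 283 = 0.01201
Specific discharge q = 5.03 × 0.01201 = 0.06043 m/d
v = Ki/n = 5.03·0.01201/0.10 = 0.6043 m/d
Retardation R = 1 + ρ_b·K_d/n = 1 + 1.65×0.82/0.10 = 14.53
Contaminant velocity v_c = v/R = 0.6043/14.53 = 0.04159 m/d
L = 1.11 km = 1110 m
t = L/v_c = 1110/0.04159 = 26690 d
   = 26690/365 = 73.1 yr

73.1 years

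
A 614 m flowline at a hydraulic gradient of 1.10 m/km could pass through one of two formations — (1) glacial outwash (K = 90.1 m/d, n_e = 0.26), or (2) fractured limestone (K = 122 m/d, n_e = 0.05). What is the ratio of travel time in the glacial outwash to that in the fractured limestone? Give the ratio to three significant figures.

Unit 1 (glacial outwash): v = 90.1×0.0011/0.26 = 0.3812 m/d, t = 614/0.3812 = 1611 d
Unit 2 (fractured limestone): v = 122×0.0011/0.05 = 2.684 m/d, t = 614/2.684 = 228.8 d
t(glacial outwash) / t(fractured limestone) = 1611/228.8 = 7.04

7.04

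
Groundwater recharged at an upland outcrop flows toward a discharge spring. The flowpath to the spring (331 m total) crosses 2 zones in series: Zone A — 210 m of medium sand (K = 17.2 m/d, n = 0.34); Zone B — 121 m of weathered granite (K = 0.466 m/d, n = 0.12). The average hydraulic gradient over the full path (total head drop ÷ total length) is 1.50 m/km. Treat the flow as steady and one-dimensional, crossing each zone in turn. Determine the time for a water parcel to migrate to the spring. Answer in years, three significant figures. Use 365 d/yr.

Steady 1-D flow in series ⇒ the Darcy flux q is identical in every zone and the zone head losses add (resistances L/K in series).
Σ(L/K) = 210/17.2 + 121/0.466 = 12.21 + 259.7 = 271.9 d
K_eq = L_total / Σ(L/K) = 331 / 271.9 = 1.218 m/d
q = K_eq · i = 1.218 × 0.0015 = 0.001826 m/d (same in every zone)
Zone A: v = q/n = 0.001826/0.34 = 0.005371 m/d → t_A = 210/0.005371 = 39100 d
Zone B: v = q/n = 0.001826/0.12 = 0.01522 m/d → t_B = 121/0.01522 = 7951 d
Total t = 39100 + 7951 = 47050 d
   = 47050 / 365 = 129 yr

129 years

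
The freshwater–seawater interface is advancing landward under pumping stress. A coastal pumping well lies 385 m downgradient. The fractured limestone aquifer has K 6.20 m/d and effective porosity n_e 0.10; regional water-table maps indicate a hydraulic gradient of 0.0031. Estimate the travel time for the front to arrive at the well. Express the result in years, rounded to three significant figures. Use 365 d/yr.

q = Ki = 6.20 × 0.0031 = 0.01922 m/d
Seepage velocity v = q / n = 0.01922 / 0.10 = 0.1922 m/d
t = L / v = 385 / 0.1922 = 2003 d
   = 2003 / 365 = 5.49 yr

5.49 years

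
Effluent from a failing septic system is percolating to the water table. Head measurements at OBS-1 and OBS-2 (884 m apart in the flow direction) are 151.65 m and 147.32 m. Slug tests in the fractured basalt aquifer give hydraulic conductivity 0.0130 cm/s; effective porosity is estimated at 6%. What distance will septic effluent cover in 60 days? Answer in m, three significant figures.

55.0 m

Hydraulic gradient i = (151.65 − 147.32) / 884 = 4.33 / 884 = 0.004898
K = 0.0130 cm/s × 864 = 11.23 m/d
Darcy flux q = K·i = 11.23 × 0.004898 = 0.05502 m/d
v_s = q/n_e = 0.05502/0.06 = 0.9169 m/d
L = v × T = 0.9169 × 60 = 55.02 m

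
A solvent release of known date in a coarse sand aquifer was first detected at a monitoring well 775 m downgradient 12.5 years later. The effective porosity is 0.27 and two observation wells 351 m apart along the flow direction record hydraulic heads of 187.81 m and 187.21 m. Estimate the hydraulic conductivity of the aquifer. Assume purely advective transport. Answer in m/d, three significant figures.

26.8 m/d

Hydraulic gradient i = (187.81 − 187.21) / 351 = 0.60 / 351 = 0.001709
t = 12.5 years = 4563 d
v = L / t = 775 / 4563 = 0.1699 m/d
K = v · n / i = 0.1699 × 0.27 / 0.001709 = 26.8 m/d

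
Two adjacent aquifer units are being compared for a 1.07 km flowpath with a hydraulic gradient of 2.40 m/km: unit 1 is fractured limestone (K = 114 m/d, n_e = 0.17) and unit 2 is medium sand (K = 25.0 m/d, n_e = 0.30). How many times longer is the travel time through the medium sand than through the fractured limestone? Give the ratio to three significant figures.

8.05

Unit 1 (fractured limestone): v = 114×0.0024/0.17 = 1.609 m/d, t = 1070/1.609 = 664.8 d
Unit 2 (medium sand): v = 25.0×0.0024/0.30 = 0.2000 m/d, t = 1070/0.2000 = 5350 d
t(medium sand) / t(fractured limestone) = 5350/664.8 = 8.05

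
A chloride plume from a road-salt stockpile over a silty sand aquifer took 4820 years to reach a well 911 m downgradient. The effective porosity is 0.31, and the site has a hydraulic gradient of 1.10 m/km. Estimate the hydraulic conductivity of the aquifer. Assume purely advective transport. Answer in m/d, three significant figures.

0.146 m/d

t = 4820 years = 1.759e6 d
v = L / t = 911 / 1.759e6 = 5.178e-4 m/d
K = v · n / i = 5.178e-4 × 0.31 / 0.0011 = 0.146 m/d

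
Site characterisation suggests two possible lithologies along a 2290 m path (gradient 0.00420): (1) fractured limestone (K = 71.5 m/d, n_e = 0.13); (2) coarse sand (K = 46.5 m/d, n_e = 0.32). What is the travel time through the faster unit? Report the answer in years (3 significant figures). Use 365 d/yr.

2.72 years

Unit 1 (fractured limestone): v = 71.5×0.0042/0.13 = 2.310 m/d, t = 2290/2.310 = 991.3 d
Unit 2 (coarse sand): v = 46.5×0.0042/0.32 = 0.6103 m/d, t = 2290/0.6103 = 3752 d
Faster: 991.3 d / 365 = 2.72 yr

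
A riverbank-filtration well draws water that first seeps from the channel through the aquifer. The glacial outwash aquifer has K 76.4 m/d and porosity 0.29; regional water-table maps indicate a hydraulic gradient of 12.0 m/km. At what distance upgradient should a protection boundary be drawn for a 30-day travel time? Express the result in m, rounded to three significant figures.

94.8 m

q = Ki = 76.4 × 0.012 = 0.9168 m/d
Average linear velocity = 0.9168 / 0.29 = 3.161 m/d
L = v × T = 3.161 × 30 = 94.84 m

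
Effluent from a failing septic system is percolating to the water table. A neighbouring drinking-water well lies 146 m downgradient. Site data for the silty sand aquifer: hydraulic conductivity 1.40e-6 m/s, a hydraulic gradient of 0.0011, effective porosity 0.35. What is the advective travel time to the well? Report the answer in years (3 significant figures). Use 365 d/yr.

K = 1.40e-6 m/s × 86400 s/d = 0.1210 m/d
q = Ki = 0.1210 × 0.0011 = 1.331e-4 m/d
Seepage velocity v = q / n = 1.331e-4 / 0.35 = 3.802e-4 m/d
t = L / v = 146 / 3.802e-4 = 384000 d
   = 384000 / 365 = 1050 yr

1050 years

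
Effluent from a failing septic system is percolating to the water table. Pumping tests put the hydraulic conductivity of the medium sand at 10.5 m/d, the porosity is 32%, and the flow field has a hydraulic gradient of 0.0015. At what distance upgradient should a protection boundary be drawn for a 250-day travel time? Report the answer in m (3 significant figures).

12.3 m

q = Ki = 10.5 × 0.0015 = 0.01575 m/d
Seepage velocity v = q / n = 0.01575 / 0.32 = 0.04922 m/d
L = v × T = 0.04922 × 250 = 12.30 m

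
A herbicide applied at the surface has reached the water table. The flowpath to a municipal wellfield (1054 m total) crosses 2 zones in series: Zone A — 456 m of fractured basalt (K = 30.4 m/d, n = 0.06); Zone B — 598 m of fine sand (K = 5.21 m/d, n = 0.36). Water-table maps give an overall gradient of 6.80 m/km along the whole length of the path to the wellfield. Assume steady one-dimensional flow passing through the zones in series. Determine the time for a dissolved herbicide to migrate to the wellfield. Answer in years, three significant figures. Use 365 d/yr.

12.0 years

Steady 1-D flow in series ⇒ the Darcy flux q is identical in every zone and the zone head losses add (resistances L/K in series).
Σ(L/K) = 456/30.4 + 598/5.21 = 15.00 + 114.8 = 129.8 d
K_eq = L_total / Σ(L/K) = 1054 / 129.8 = 8.121 m/d
q = K_eq · i = 8.121 × 0.0068 = 0.05523 m/d (same in every zone)
Zone A: v = q/n = 0.05523/0.06 = 0.9204 m/d → t_A = 456/0.9204 = 495.4 d
Zone B: v = q/n = 0.05523/0.36 = 0.1534 m/d → t_B = 598/0.1534 = 3898 d
Total t = 495.4 + 3898 = 4394 d
   = 4394 / 365 = 12.0 yr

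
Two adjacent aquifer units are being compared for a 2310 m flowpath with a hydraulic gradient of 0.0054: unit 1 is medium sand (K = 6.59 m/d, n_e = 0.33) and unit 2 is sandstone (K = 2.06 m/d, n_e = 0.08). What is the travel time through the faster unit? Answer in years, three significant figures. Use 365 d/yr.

Unit 1 (medium sand): v = 6.59×0.0054/0.33 = 0.1078 m/d, t = 2310/0.1078 = 21420 d
Unit 2 (sandstone): v = 2.06×0.0054/0.08 = 0.1391 m/d, t = 2310/0.1391 = 16610 d
Faster: 16610 d / 365 = 45.5 yr

45.5 years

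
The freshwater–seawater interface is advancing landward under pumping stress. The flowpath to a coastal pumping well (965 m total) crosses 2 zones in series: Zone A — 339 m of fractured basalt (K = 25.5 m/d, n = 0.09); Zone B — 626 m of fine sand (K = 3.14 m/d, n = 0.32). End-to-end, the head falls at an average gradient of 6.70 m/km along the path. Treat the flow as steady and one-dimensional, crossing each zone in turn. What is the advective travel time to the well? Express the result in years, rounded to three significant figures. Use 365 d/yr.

Steady 1-D flow in series ⇒ the Darcy flux q is identical in every zone and the zone head losses add (resistances L/K in series).
Σ(L/K) = 339/25.5 + 626/3.14 = 13.29 + 199.4 = 212.7 d
K_eq = L_total / Σ(L/K) = 965 / 212.7 = 4.538 m/d
q = K_eq · i = 4.538 × 0.0067 = 0.03040 m/d (same in every zone)
Zone A: v = q/n = 0.03040/0.09 = 0.3378 m/d → t_A = 339/0.3378 = 1004 d
Zone B: v = q/n = 0.03040/0.32 = 0.09501 m/d → t_B = 626/0.09501 = 6589 d
Total t = 1004 + 6589 = 7592 d
   = 7592 / 365 = 20.8 yr

20.8 years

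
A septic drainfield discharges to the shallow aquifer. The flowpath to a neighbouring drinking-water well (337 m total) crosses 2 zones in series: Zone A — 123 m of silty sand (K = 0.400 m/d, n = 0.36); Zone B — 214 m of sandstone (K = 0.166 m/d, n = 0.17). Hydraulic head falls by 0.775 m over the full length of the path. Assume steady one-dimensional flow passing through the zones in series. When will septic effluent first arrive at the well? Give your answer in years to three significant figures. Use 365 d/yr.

Continuity: the same q passes through each zone, so ΔH = q·Σ(L_j/K_j) — the zones act as resistances in series.
Σ(L/K) = 123/0.400 + 214/0.166 = 307.5 + 1289 = 1597 d
q = ΔH / Σ(L/K) = 0.775 / 1597 = 4.854e-4 m/d (same in every zone)
Zone A: v = q/n = 4.854e-4/0.36 = 0.001348 m/d → t_A = 123/0.001348 = 91230 d
Zone B: v = q/n = 4.854e-4/0.17 = 0.002855 m/d → t_B = 214/0.002855 = 74950 d
Total t = 91230 + 74950 = 166200 d
   = 166200 / 365 = 455 yr

455 years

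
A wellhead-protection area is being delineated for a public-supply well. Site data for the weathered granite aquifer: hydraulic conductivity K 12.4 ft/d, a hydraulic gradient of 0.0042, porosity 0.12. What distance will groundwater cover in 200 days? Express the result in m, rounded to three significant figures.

K = 12.4 ft/d × 0.3048 = 3.780 m/d
q = Ki = 3.780 × 0.0042 = 0.01587 m/d
v = Ki/n = 3.780·0.0042/0.12 = 0.1323 m/d
L = v × T = 0.1323 × 200 = 26.46 m

26.5 m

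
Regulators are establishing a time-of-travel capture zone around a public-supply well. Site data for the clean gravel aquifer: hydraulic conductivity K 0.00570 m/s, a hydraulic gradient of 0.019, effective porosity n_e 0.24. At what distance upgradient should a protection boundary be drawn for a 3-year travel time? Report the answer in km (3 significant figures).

42.7 km

K = 0.00570 m/s × 86400 s/d = 492.5 m/d
Darcy flux q = K·i = 492.5 × 0.019 = 9.357 m/d
v = Ki/n = 492.5·0.019/0.24 = 38.99 m/d
T = 3 yr × 365 = 1095 d
L = v × T = 38.99 × 1095 = 42690 m
   = 42.7 km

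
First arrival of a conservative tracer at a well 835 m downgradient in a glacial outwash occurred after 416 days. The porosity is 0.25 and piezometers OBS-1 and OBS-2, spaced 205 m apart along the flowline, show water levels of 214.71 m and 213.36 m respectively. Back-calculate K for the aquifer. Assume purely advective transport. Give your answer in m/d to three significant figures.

Hydraulic gradient i = (214.71 − 213.36) / 205 = 1.35 / 205 = 0.006585
v = L / t = 835 / 416 = 2.007 m/d
K = v · n / i = 2.007 × 0.25 / 0.006585 = 76.2 m/d

76.2 m/d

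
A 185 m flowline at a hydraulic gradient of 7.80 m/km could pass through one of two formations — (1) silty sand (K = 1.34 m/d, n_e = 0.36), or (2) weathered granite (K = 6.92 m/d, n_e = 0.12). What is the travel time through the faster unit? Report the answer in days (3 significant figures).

Unit 1 (silty sand): v = 1.34×0.0078/0.36 = 0.02903 m/d, t = 185/0.02903 = 6372 d
Unit 2 (weathered granite): v = 6.92×0.0078/0.12 = 0.4498 m/d, t = 185/0.4498 = 411.3 d
Faster unit: t = 411 d

411 days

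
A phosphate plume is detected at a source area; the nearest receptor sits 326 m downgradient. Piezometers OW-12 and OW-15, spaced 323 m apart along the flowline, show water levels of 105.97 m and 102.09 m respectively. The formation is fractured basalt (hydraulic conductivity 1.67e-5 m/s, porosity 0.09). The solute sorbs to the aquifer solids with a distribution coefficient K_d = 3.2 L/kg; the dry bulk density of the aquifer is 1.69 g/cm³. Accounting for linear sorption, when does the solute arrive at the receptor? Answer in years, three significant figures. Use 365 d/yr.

Hydraulic gradient i = (105.97 − 102.09) / 323 = 3.88 / 323 = 0.01201
K = 1.67e-5 m/s × 86400 s/d = 1.443 m/d
q = Ki = 1.443 × 0.01201 = 0.01733 m/d
Seepage velocity v = q / n = 0.01733 / 0.09 = 0.1926 m/d
Retardation R = 1 + ρ_b·K_d/n = 1 + 1.69×3.2/0.09 = 61.09
Contaminant velocity v_c = v/R = 0.1926/61.09 = 0.003152 m/d
t = L/v_c = 326/0.003152 = 103400 d
   = 103400/365 = 283 yr

283 years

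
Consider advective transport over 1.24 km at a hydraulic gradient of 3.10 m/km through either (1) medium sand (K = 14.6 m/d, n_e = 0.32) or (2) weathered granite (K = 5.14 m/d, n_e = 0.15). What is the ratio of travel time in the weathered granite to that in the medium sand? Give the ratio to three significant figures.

1.33

Unit 1 (medium sand): v = 14.6×0.0031/0.32 = 0.1414 m/d, t = 1240/0.1414 = 8767 d
Unit 2 (weathered granite): v = 5.14×0.0031/0.15 = 0.1062 m/d, t = 1240/0.1062 = 11670 d
t(weathered granite) / t(medium sand) = 11670/8767 = 1.33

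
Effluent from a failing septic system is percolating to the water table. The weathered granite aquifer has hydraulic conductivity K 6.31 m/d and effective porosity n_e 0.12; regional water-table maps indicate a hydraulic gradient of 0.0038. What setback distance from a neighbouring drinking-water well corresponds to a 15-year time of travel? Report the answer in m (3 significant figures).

1090 m

Specific discharge q = 6.31 × 0.0038 = 0.02398 m/d
v = Ki/n = 6.31·0.0038/0.12 = 0.1998 m/d
T = 15 yr × 365 = 5475 d
L = v × T = 0.1998 × 5475 = 1094 m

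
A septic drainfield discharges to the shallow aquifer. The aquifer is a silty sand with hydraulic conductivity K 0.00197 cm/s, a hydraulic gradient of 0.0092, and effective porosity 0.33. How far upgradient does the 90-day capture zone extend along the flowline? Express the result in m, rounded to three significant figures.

K = 0.00197 cm/s × 864 = 1.702 m/d
Specific discharge q = 1.702 × 0.0092 = 0.01566 m/d
Average linear velocity = 0.01566 / 0.33 = 0.04745 m/d
L = v × T = 0.04745 × 90 = 4.271 m

4.27 m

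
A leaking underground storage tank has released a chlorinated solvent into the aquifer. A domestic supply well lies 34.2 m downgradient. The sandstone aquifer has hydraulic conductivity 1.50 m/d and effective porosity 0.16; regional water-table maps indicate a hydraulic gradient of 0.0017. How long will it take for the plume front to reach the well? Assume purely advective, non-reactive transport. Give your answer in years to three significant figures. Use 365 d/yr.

5.88 years

Darcy flux q = K·i = 1.50 × 0.0017 = 0.002550 m/d
Seepage velocity v = q / n = 0.002550 / 0.16 = 0.01594 m/d
t = L / v = 34.2 / 0.01594 = 2146 d
   = 2146 / 365 = 5.88 yr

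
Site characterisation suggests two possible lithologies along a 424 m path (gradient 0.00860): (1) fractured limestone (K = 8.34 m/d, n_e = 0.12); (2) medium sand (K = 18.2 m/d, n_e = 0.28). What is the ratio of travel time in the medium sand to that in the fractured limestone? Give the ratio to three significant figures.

1.07

Unit 1 (fractured limestone): v = 8.34×0.0086/0.12 = 0.5977 m/d, t = 424/0.5977 = 709.4 d
Unit 2 (medium sand): v = 18.2×0.0086/0.28 = 0.5590 m/d, t = 424/0.5590 = 758.5 d
t(medium sand) / t(fractured limestone) = 758.5/709.4 = 1.07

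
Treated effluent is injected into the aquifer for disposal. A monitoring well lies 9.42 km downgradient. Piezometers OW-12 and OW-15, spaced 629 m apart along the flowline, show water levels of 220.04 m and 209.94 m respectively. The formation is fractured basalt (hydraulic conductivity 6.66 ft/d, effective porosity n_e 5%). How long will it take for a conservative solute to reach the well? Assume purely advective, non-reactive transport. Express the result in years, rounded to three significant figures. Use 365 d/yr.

Hydraulic gradient i = (220.04 − 209.94) / 629 = 10.10 / 629 = 0.01606
K = 6.66 ft/d × 0.3048 = 2.030 m/d
Darcy flux q = K·i = 2.030 × 0.01606 = 0.03260 m/d
Average linear velocity = 0.03260 / 0.05 = 0.6519 m/d
L = 9.42 km = 9420 m
t = L / v = 9420 / 0.6519 = 14450 d
   = 14450 / 365 = 39.6 yr

39.6 years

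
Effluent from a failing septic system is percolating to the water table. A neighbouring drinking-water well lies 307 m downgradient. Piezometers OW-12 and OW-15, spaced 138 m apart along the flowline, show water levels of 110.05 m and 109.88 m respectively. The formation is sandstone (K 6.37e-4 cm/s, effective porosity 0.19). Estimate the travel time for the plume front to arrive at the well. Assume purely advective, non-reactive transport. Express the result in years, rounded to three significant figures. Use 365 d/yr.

236 years

Hydraulic gradient i = (110.05 − 109.88) / 138 = 0.17 / 138 = 0.001232
K = 6.37e-4 cm/s × 864 = 0.5504 m/d
Darcy flux q = K·i = 0.5504 × 0.001232 = 6.780e-4 m/d
Average linear velocity = 6.780e-4 / 0.19 = 0.003568 m/d
t = L / v = 307 / 0.003568 = 86030 d
   = 86030 / 365 = 236 yr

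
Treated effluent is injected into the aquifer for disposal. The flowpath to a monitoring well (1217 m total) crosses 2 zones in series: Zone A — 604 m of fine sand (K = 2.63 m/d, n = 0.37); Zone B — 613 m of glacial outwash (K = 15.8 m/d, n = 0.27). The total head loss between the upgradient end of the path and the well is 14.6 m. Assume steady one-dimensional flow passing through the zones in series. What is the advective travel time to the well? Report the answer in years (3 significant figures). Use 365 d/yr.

Steady 1-D flow in series ⇒ the Darcy flux q is identical in every zone and the zone head losses add (resistances L/K in series).
Σ(L/K) = 604/2.63 + 613/15.8 = 229.7 + 38.80 = 268.5 d
q = ΔH / Σ(L/K) = 14.6 / 268.5 = 0.05439 m/d (same in every zone)
Zone A: v = q/n = 0.05439/0.37 = 0.1470 m/d → t_A = 604/0.1470 = 4109 d
Zone B: v = q/n = 0.05439/0.27 = 0.2014 m/d → t_B = 613/0.2014 = 3043 d
Total t = 4109 + 3043 = 7152 d
   = 7152 / 365 = 19.6 yr

19.6 years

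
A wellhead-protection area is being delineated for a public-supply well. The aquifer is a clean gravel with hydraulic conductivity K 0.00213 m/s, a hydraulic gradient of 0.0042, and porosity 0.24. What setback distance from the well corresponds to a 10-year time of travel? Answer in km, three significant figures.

K = 0.00213 m/s × 86400 s/d = 184.0 m/d
Darcy flux q = K·i = 184.0 × 0.0042 = 0.7729 m/d
v_s = q/n_e = 0.7729/0.24 = 3.221 m/d
T = 10 yr × 365 = 3650 d
L = v × T = 3.221 × 3650 = 11760 m
   = 11.8 km

11.8 km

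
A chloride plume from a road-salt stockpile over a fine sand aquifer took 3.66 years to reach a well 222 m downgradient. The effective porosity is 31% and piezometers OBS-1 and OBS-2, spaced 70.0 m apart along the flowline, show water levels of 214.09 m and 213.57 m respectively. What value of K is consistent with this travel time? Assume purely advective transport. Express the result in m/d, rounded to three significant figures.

6.93 m/d

Hydraulic gradient i = (214.09 − 213.57) / 70.0 = 0.52 / 70.0 = 0.007429
t = 3.66 years = 1336 d
v = L / t = 222 / 1336 = 0.1662 m/d
K = v · n / i = 0.1662 × 0.31 / 0.007429 = 6.93 m/d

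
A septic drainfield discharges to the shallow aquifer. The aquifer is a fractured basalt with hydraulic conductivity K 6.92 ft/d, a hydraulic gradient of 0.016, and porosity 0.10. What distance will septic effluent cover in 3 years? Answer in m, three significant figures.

370 m

K = 6.92 ft/d × 0.3048 = 2.109 m/d
Specific discharge q = 2.109 × 0.016 = 0.03375 m/d
Seepage velocity v = q / n = 0.03375 / 0.10 = 0.3375 m/d
T = 3 yr × 365 = 1095 d
L = v × T = 0.3375 × 1095 = 369.5 m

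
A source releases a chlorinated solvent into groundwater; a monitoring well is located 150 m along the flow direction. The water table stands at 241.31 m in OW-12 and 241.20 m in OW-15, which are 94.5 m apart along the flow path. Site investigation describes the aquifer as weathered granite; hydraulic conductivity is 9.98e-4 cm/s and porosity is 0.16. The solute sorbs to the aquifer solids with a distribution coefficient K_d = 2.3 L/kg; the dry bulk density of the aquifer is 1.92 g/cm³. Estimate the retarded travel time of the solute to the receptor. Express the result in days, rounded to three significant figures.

Hydraulic gradient i = (241.31 − 241.20) / 94.5 = 0.11 / 94.5 = 0.001164
K = 9.98e-4 cm/s × 864 = 0.8623 m/d
Specific discharge q = 0.8623 × 0.001164 = 0.001004 m/d
Average linear velocity = 0.001004 / 0.16 = 0.006273 m/d
Retardation R = 1 + ρ_b·K_d/n = 1 + 1.92×2.3/0.16 = 28.60
Contaminant velocity v_c = v/R = 0.006273/28.60 = 2.193e-4 m/d
t = L/v_c = 150/2.193e-4 = 683900 d

684000 days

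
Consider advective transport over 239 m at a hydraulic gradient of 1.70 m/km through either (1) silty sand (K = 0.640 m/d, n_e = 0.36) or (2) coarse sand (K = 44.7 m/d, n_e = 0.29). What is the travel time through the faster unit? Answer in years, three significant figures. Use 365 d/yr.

2.50 years

Unit 1 (silty sand): v = 0.640×0.0017/0.36 = 0.003022 m/d, t = 239/0.003022 = 79080 d
Unit 2 (coarse sand): v = 44.7×0.0017/0.29 = 0.2620 m/d, t = 239/0.2620 = 912.1 d
Faster: 912.1 d / 365 = 2.50 yr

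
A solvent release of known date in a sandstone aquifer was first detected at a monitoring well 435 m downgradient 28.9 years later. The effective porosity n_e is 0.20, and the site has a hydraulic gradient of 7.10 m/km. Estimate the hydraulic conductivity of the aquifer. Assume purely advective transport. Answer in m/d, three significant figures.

t = 28.9 years = 10550 d
v = L / t = 435 / 10550 = 0.04124 m/d
K = v · n / i = 0.04124 × 0.20 / 0.0071 = 1.16 m/d

1.16 m/d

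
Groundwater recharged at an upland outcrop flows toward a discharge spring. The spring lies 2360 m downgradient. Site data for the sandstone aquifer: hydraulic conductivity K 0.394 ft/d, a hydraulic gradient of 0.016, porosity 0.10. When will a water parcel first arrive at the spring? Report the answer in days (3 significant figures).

K = 0.394 ft/d × 0.3048 = 0.1201 m/d
q = Ki = 0.1201 × 0.016 = 0.001921 m/d
v = Ki/n = 0.1201·0.016/0.10 = 0.01921 m/d
t = L / v = 2360 / 0.01921 = 122800 d

123000 days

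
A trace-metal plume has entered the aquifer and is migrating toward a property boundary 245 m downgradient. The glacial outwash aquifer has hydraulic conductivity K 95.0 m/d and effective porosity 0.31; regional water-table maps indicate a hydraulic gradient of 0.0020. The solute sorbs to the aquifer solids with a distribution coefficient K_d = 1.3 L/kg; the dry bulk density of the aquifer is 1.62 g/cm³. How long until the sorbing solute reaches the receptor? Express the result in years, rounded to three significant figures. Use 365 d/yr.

Specific discharge q = 95.0 × 0.0020 = 0.1900 m/d
v = Ki/n = 95.0·0.0020/0.31 = 0.6129 m/d
Retardation R = 1 + ρ_b·K_d/n = 1 + 1.62×1.3/0.31 = 7.794
Contaminant velocity v_c = v/R = 0.6129/7.794 = 0.07864 m/d
t = L/v_c = 245/0.07864 = 3115 d
   = 3115/365 = 8.54 yr

8.54 years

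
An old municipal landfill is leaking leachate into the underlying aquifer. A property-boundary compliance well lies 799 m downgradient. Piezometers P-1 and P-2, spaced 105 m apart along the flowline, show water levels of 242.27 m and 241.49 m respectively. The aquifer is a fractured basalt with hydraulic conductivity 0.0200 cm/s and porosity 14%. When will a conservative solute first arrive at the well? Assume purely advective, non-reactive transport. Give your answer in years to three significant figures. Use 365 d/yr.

2.39 years

Hydraulic gradient i = (242.27 − 241.49) / 105 = 0.78 / 105 = 0.007429
K = 0.0200 cm/s × 864 = 17.28 m/d
Darcy flux q = K·i = 17.28 × 0.007429 = 0.1284 m/d
Average linear velocity = 0.1284 / 0.14 = 0.9169 m/d
t = L / v = 799 / 0.9169 = 871.4 d
   = 871.4 / 365 = 2.39 yr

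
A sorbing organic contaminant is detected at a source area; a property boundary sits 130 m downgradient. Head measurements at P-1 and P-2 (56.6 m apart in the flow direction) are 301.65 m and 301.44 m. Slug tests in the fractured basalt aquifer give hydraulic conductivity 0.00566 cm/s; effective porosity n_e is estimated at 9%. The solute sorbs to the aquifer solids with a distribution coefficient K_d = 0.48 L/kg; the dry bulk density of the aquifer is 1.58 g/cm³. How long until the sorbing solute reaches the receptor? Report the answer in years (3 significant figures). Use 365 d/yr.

Hydraulic gradient i = (301.65 − 301.44) / 56.6 = 0.21 / 56.6 = 0.003710
K = 0.00566 cm/s × 864 = 4.890 m/d
Specific discharge q = 4.890 × 0.003710 = 0.01814 m/d
v = Ki/n = 4.890·0.003710/0.09 = 0.2016 m/d
Retardation R = 1 + ρ_b·K_d/n = 1 + 1.58×0.48/0.09 = 9.427
Contaminant velocity v_c = v/R = 0.2016/9.427 = 0.02139 m/d
t = L/v_c = 130/0.02139 = 6079 d
   = 6079/365 = 16.7 yr

16.7 years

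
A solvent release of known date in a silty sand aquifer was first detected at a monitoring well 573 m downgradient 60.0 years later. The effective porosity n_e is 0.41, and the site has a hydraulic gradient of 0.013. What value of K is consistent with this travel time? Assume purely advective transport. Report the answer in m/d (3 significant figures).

0.825 m/d

t = 60.0 years = 21900 d
v = L / t = 573 / 21900 = 0.02616 m/d
K = v · n / i = 0.02616 × 0.41 / 0.013 = 0.825 m/d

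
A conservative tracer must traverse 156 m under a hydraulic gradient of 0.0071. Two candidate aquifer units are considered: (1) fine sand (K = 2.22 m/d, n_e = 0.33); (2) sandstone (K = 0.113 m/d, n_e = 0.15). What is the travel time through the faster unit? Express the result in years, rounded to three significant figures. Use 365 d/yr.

8.95 years

Unit 1 (fine sand): v = 2.22×0.0071/0.33 = 0.04776 m/d, t = 156/0.04776 = 3266 d
Unit 2 (sandstone): v = 0.113×0.0071/0.15 = 0.005349 m/d, t = 156/0.005349 = 29170 d
Faster: 3266 d / 365 = 8.95 yr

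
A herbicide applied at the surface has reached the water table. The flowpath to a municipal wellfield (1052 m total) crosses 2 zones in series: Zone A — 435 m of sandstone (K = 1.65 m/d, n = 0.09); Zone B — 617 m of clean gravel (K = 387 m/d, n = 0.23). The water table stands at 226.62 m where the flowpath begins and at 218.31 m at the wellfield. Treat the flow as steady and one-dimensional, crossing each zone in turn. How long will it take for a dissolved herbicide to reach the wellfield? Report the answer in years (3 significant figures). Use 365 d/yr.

15.8 years

Total head drop ΔH = 226.62 − 218.31 = 8.31 m
Steady 1-D flow in series ⇒ the Darcy flux q is identical in every zone and the zone head losses add (resistances L/K in series).
Σ(L/K) = 435/1.65 + 617/387 = 263.6 + 1.594 = 265.2 d
q = ΔH / Σ(L/K) = 8.31 / 265.2 = 0.03133 m/d (same in every zone)
Zone A: v = q/n = 0.03133/0.09 = 0.3481 m/d → t_A = 435/0.3481 = 1250 d
Zone B: v = q/n = 0.03133/0.23 = 0.1362 m/d → t_B = 617/0.1362 = 4529 d
Total t = 1250 + 4529 = 5779 d
   = 5779 / 365 = 15.8 yr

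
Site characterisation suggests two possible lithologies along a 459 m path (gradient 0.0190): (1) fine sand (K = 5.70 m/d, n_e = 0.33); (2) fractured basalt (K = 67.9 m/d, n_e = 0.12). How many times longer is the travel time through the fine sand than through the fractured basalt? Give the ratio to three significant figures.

32.8

Unit 1 (fine sand): v = 5.70×0.019/0.33 = 0.3282 m/d, t = 459/0.3282 = 1399 d
Unit 2 (fractured basalt): v = 67.9×0.019/0.12 = 10.75 m/d, t = 459/10.75 = 42.69 d
t(fine sand) / t(fractured basalt) = 1399/42.69 = 32.8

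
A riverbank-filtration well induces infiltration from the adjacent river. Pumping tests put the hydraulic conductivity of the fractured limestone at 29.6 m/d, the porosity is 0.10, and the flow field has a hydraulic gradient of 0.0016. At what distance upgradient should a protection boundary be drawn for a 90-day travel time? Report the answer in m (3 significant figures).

q = Ki = 29.6 × 0.0016 = 0.04736 m/d
v = Ki/n = 29.6·0.0016/0.10 = 0.4736 m/d
L = v × T = 0.4736 × 90 = 42.62 m

42.6 m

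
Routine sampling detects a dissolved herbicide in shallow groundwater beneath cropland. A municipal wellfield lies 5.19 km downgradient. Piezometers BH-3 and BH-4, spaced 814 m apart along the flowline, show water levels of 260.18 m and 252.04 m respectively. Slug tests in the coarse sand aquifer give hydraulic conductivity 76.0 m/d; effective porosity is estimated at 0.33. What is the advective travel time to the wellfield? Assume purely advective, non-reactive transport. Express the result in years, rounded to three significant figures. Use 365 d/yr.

Hydraulic gradient i = (260.18 − 252.04) / 814 = 8.14 / 814 = 0.01000
q = Ki = 76.0 × 0.01000 = 0.7600 m/d
Seepage velocity v = q / n = 0.7600 / 0.33 = 2.303 m/d
L = 5.19 km = 5190 m
t = L / v = 5190 / 2.303 = 2254 d
   = 2254 / 365 = 6.17 yr

6.17 years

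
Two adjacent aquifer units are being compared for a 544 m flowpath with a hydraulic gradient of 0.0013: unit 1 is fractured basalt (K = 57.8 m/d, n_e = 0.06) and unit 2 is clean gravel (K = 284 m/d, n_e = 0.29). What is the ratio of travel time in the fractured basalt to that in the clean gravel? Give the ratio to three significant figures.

Unit 1 (fractured basalt): v = 57.8×0.0013/0.06 = 1.252 m/d, t = 544/1.252 = 434.4 d
Unit 2 (clean gravel): v = 284×0.0013/0.29 = 1.273 m/d, t = 544/1.273 = 427.3 d
t(fractured basalt) / t(clean gravel) = 434.4/427.3 = 1.02

1.02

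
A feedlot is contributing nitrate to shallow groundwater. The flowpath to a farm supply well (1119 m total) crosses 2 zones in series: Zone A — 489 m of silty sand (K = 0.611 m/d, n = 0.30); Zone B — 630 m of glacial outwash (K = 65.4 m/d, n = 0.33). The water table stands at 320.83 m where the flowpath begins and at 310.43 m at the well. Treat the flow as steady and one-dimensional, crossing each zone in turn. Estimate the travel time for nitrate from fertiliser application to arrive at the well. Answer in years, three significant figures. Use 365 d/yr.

Total head drop ΔH = 320.83 − 310.43 = 10.40 m
Continuity: the same q passes through each zone, so ΔH = q·Σ(L_j/K_j) — the zones act as resistances in series.
Σ(L/K) = 489/0.611 + 630/65.4 = 800.3 + 9.633 = 810.0 d
q = ΔH / Σ(L/K) = 10.40 / 810.0 = 0.01284 m/d (same in every zone)
Zone A: v = q/n = 0.01284/0.30 = 0.04280 m/d → t_A = 489/0.04280 = 11430 d
Zone B: v = q/n = 0.01284/0.33 = 0.03891 m/d → t_B = 630/0.03891 = 16190 d
Total t = 11430 + 16190 = 27620 d
   = 27620 / 365 = 75.7 yr

75.7 years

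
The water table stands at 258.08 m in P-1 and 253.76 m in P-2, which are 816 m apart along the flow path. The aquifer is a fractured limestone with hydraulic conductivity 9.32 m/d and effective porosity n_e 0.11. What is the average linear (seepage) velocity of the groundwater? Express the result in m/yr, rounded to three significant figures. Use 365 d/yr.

Hydraulic gradient i = (258.08 − 253.76) / 816 = 4.32 / 816 = 0.005294
Darcy flux q = K·i = 9.32 × 0.005294 = 0.04934 m/d
Seepage velocity v = q / n = 0.04934 / 0.11 = 0.4486 m/d
   = 0.4486 × 365 = 164 m/yr

164 m/yr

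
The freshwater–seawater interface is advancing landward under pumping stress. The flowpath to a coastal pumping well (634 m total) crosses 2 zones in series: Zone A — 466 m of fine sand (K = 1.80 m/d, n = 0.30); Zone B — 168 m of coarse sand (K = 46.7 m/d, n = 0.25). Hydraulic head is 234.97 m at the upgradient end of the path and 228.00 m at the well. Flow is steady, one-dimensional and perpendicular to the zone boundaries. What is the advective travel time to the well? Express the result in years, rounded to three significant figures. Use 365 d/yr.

Total head drop ΔH = 234.97 − 228.00 = 6.97 m
Continuity: the same q passes through each zone, so ΔH = q·Σ(L_j/K_j) — the zones act as resistances in series.
Σ(L/K) = 466/1.80 + 168/46.7 = 258.9 + 3.597 = 262.5 d
q = ΔH / Σ(L/K) = 6.97 / 262.5 = 0.02655 m/d (same in every zone)
Zone A: v = q/n = 0.02655/0.30 = 0.08851 m/d → t_A = 466/0.08851 = 5265 d
Zone B: v = q/n = 0.02655/0.25 = 0.1062 m/d → t_B = 168/0.1062 = 1582 d
Total t = 5265 + 1582 = 6846 d
   = 6846 / 365 = 18.8 yr

18.8 years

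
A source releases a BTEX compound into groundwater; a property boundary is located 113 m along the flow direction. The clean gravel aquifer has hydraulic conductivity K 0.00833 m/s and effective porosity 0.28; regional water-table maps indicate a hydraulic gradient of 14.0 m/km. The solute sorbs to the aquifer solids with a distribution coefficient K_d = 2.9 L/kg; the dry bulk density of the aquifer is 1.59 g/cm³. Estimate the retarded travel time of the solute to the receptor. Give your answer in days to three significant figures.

54.9 days

K = 0.00833 m/s × 86400 s/d = 719.7 m/d
q = Ki = 719.7 × 0.014 = 10.08 m/d
Seepage velocity v = q / n = 10.08 / 0.28 = 35.99 m/d
Retardation R = 1 + ρ_b·K_d/n = 1 + 1.59×2.9/0.28 = 17.47
Contaminant velocity v_c = v/R = 35.99/17.47 = 2.060 m/d
t = L/v_c = 113/2.060 = 54.85 d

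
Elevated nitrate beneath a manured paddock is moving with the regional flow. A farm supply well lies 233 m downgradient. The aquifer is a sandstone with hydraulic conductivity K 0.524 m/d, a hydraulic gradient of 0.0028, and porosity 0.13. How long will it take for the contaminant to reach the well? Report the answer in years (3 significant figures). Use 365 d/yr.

q = Ki = 0.524 × 0.0028 = 0.001467 m/d
Seepage velocity v = q / n = 0.001467 / 0.13 = 0.01129 m/d
t = L / v = 233 / 0.01129 = 20640 d
   = 20640 / 365 = 56.6 yr

56.6 years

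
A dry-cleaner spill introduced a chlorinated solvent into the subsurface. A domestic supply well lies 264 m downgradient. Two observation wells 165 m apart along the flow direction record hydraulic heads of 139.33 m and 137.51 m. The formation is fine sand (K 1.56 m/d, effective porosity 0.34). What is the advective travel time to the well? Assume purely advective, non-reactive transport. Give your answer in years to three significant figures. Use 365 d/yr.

14.3 years

Hydraulic gradient i = (139.33 − 137.51) / 165 = 1.82 / 165 = 0.01103
Specific discharge q = 1.56 × 0.01103 = 0.01721 m/d
Seepage velocity v = q / n = 0.01721 / 0.34 = 0.05061 m/d
t = L / v = 264 / 0.05061 = 5216 d
   = 5216 / 365 = 14.3 yr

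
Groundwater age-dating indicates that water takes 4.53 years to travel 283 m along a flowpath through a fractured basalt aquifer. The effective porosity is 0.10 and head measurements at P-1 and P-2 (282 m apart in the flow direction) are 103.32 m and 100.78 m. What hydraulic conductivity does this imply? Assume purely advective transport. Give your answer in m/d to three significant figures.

Hydraulic gradient i = (103.32 − 100.78) / 282 = 2.54 / 282 = 0.009007
t = 4.53 years = 1653 d
v = L / t = 283 / 1653 = 0.1712 m/d
K = v · n / i = 0.1712 × 0.10 / 0.009007 = 1.90 m/d

1.90 m/d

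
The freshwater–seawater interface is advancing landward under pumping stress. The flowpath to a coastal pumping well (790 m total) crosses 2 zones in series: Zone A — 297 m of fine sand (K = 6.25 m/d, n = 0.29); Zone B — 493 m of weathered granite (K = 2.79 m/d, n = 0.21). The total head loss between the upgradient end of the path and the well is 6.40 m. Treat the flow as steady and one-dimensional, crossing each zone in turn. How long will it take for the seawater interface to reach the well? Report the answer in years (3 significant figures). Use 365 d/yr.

Steady 1-D flow in series ⇒ the Darcy flux q is identical in every zone and the zone head losses add (resistances L/K in series).
Σ(L/K) = 297/6.25 + 493/2.79 = 47.52 + 176.7 = 224.2 d
q = ΔH / Σ(L/K) = 6.40 / 224.2 = 0.02854 m/d (same in every zone)
Zone A: v = q/n = 0.02854/0.29 = 0.09842 m/d → t_A = 297/0.09842 = 3018 d
Zone B: v = q/n = 0.02854/0.21 = 0.1359 m/d → t_B = 493/0.1359 = 3627 d
Total t = 3018 + 3627 = 6645 d
   = 6645 / 365 = 18.2 yr

18.2 years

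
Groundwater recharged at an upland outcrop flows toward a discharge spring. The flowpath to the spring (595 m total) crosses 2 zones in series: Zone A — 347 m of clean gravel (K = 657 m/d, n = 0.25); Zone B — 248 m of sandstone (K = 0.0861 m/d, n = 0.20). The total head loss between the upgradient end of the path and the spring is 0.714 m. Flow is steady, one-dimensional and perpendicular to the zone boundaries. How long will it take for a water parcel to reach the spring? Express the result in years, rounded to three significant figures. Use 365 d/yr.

1510 years

Steady 1-D flow in series ⇒ the Darcy flux q is identical in every zone and the zone head losses add (resistances L/K in series).
Σ(L/K) = 347/657 + 248/0.0861 = 0.5282 + 2880 = 2881 d
q = ΔH / Σ(L/K) = 0.714 / 2881 = 2.478e-4 m/d (same in every zone)
Zone A: v = q/n = 2.478e-4/0.25 = 9.914e-4 m/d → t_A = 347/9.914e-4 = 350000 d
Zone B: v = q/n = 2.478e-4/0.20 = 0.001239 m/d → t_B = 248/0.001239 = 200100 d
Total t = 350000 + 200100 = 550200 d
   = 550200 / 365 = 1510 yr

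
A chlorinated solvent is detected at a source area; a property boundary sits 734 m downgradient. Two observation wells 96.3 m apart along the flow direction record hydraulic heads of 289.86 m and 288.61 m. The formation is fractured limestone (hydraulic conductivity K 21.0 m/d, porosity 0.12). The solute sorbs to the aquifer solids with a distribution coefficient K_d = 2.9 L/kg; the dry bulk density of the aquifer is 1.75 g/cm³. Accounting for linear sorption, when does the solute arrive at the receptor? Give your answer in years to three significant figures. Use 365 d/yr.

Hydraulic gradient i = (289.86 − 288.61) / 96.3 = 1.25 / 96.3 = 0.01298
Specific discharge q = 21.0 × 0.01298 = 0.2726 m/d
v = Ki/n = 21.0·0.01298/0.12 = 2.272 m/d
Retardation R = 1 + ρ_b·K_d/n = 1 + 1.75×2.9/0.12 = 43.29
Contaminant velocity v_c = v/R = 2.272/43.29 = 0.05247 m/d
t = L/v_c = 734/0.05247 = 13990 d
   = 13990/365 = 38.3 yr

38.3 years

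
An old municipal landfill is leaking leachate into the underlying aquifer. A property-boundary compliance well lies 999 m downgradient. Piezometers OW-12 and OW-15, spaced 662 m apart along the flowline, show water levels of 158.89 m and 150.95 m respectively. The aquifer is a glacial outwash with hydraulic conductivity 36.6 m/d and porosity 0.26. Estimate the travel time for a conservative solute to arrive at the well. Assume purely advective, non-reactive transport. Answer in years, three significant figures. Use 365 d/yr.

1.62 years

Hydraulic gradient i = (158.89 − 150.95) / 662 = 7.94 / 662 = 0.01199
Darcy flux q = K·i = 36.6 × 0.01199 = 0.4390 m/d
Average linear velocity = 0.4390 / 0.26 = 1.688 m/d
t = L / v = 999 / 1.688 = 591.7 d
   = 591.7 / 365 = 1.62 yr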